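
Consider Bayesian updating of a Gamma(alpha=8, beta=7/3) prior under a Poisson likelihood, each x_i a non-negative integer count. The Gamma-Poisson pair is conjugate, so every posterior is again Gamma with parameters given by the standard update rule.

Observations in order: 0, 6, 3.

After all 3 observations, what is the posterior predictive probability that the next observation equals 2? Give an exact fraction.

406418665431968841203712/1978419655660313589123979

obs 1: x=0 → posterior Gamma(8, 10/3)
obs 2: x=6 → posterior Gamma(14, 13/3)
obs 3: x=3 → posterior Gamma(17, 16/3)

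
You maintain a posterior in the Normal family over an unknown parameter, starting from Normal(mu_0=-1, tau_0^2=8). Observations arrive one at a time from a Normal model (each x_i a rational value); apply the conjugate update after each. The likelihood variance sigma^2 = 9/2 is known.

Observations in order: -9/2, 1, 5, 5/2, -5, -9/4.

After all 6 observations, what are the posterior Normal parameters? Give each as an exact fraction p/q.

obs 1: x=-9/2 → posterior Normal(-81/25, 72/25)
obs 2: x=1 → posterior Normal(-65/41, 72/41)
obs 3: x=5 → posterior Normal(5/19, 24/19)
obs 4: x=5/2 → posterior Normal(55/73, 72/73)
obs 5: x=-5 → posterior Normal(-25/89, 72/89)
obs 6: x=-9/4 → posterior Normal(-61/105, 24/35)

mu_0=-61/105, tau_0^2=24/35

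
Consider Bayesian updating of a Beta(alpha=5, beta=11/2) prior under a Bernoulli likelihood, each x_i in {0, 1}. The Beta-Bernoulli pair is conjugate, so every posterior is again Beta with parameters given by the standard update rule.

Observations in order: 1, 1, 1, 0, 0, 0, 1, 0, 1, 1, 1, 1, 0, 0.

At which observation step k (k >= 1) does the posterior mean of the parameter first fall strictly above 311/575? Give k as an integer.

k = 2

obs 1: x=1 → posterior Beta(6, 11/2)
obs 2: x=1 → posterior Beta(7, 11/2)
obs 3: x=1 → posterior Beta(8, 11/2)
obs 4: x=0 → posterior Beta(8, 13/2)
obs 5: x=0 → posterior Beta(8, 15/2)
obs 6: x=0 → posterior Beta(8, 17/2)
obs 7: x=1 → posterior Beta(9, 17/2)
obs 8: x=0 → posterior Beta(9, 19/2)
obs 9: x=1 → posterior Beta(10, 19/2)
obs 10: x=1 → posterior Beta(11, 19/2)
obs 11: x=1 → posterior Beta(12, 19/2)
obs 12: x=1 → posterior Beta(13, 19/2)
obs 13: x=0 → posterior Beta(13, 21/2)
obs 14: x=0 → posterior Beta(13, 23/2)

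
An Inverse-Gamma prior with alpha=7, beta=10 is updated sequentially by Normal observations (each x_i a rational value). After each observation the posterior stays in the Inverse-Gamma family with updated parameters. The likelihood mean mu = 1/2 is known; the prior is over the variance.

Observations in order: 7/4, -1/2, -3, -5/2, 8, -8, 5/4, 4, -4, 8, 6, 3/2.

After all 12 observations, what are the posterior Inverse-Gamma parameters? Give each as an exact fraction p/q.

obs 1: x=7/4 → posterior Inverse-Gamma(15/2, 345/32)
obs 2: x=-1/2 → posterior Inverse-Gamma(8, 361/32)
obs 3: x=-3 → posterior Inverse-Gamma(17/2, 557/32)
obs 4: x=-5/2 → posterior Inverse-Gamma(9, 701/32)
obs 5: x=8 → posterior Inverse-Gamma(19/2, 1601/32)
obs 6: x=-8 → posterior Inverse-Gamma(10, 2757/32)
obs 7: x=5/4 → posterior Inverse-Gamma(21/2, 1383/16)
obs 8: x=4 → posterior Inverse-Gamma(11, 1481/16)
obs 9: x=-4 → posterior Inverse-Gamma(23/2, 1643/16)
obs 10: x=8 → posterior Inverse-Gamma(12, 2093/16)
obs 11: x=6 → posterior Inverse-Gamma(25/2, 2335/16)
obs 12: x=3/2 → posterior Inverse-Gamma(13, 2343/16)

alpha=13, beta=2343/16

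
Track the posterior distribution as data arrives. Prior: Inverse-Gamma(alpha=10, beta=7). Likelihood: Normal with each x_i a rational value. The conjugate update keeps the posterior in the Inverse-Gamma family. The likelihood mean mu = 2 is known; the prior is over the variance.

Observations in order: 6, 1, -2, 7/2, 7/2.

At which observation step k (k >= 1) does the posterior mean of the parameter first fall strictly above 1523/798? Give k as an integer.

k = 3

obs 1: x=6 → posterior Inverse-Gamma(21/2, 15)
obs 2: x=1 → posterior Inverse-Gamma(11, 31/2)
obs 3: x=-2 → posterior Inverse-Gamma(23/2, 47/2)
obs 4: x=7/2 → posterior Inverse-Gamma(12, 197/8)
obs 5: x=7/2 → posterior Inverse-Gamma(25/2, 103/4)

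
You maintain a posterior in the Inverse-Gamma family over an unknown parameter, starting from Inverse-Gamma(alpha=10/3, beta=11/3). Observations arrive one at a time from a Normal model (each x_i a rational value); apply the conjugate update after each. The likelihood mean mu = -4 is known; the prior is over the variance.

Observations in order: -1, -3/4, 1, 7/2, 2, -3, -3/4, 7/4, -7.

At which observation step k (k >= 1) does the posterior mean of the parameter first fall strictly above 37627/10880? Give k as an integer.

obs 1: x=-1 → posterior Inverse-Gamma(23/6, 49/6)
obs 2: x=-3/4 → posterior Inverse-Gamma(13/3, 1291/96)
obs 3: x=1 → posterior Inverse-Gamma(29/6, 2491/96)
obs 4: x=7/2 → posterior Inverse-Gamma(16/3, 5191/96)
obs 5: x=2 → posterior Inverse-Gamma(35/6, 6919/96)
obs 6: x=-3 → posterior Inverse-Gamma(19/3, 6967/96)
obs 7: x=-3/4 → posterior Inverse-Gamma(41/6, 3737/48)
obs 8: x=7/4 → posterior Inverse-Gamma(22/3, 9061/96)
obs 9: x=-7 → posterior Inverse-Gamma(47/6, 9493/96)

k = 2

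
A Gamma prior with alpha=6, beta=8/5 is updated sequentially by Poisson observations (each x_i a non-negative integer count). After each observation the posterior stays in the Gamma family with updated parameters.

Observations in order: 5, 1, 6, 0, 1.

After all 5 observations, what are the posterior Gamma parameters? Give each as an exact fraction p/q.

obs 1: x=5 → posterior Gamma(11, 13/5)
obs 2: x=1 → posterior Gamma(12, 18/5)
obs 3: x=6 → posterior Gamma(18, 23/5)
obs 4: x=0 → posterior Gamma(18, 28/5)
obs 5: x=1 → posterior Gamma(19, 33/5)

alpha=19, beta=33/5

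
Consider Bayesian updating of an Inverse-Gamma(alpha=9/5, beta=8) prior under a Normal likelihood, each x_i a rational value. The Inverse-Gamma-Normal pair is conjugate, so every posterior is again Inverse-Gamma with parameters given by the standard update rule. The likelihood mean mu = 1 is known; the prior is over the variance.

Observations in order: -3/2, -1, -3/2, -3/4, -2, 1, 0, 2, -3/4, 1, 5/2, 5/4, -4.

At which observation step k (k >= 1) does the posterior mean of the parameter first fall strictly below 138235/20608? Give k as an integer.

obs 1: x=-3/2 → posterior Inverse-Gamma(23/10, 89/8)
obs 2: x=-1 → posterior Inverse-Gamma(14/5, 105/8)
obs 3: x=-3/2 → posterior Inverse-Gamma(33/10, 65/4)
obs 4: x=-3/4 → posterior Inverse-Gamma(19/5, 569/32)
obs 5: x=-2 → posterior Inverse-Gamma(43/10, 713/32)
obs 6: x=1 → posterior Inverse-Gamma(24/5, 713/32)
obs 7: x=0 → posterior Inverse-Gamma(53/10, 729/32)
obs 8: x=2 → posterior Inverse-Gamma(29/5, 745/32)
obs 9: x=-3/4 → posterior Inverse-Gamma(63/10, 397/16)
obs 10: x=1 → posterior Inverse-Gamma(34/5, 397/16)
obs 11: x=5/2 → posterior Inverse-Gamma(73/10, 415/16)
obs 12: x=5/4 → posterior Inverse-Gamma(39/5, 831/32)
obs 13: x=-4 → posterior Inverse-Gamma(83/10, 1231/32)

k = 4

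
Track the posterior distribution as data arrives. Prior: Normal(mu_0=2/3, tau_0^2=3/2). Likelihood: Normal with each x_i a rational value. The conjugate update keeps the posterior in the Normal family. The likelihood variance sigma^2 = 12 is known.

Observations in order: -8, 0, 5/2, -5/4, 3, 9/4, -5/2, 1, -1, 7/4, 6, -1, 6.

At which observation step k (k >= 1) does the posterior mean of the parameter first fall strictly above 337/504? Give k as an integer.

k = 13

obs 1: x=-8 → posterior Normal(-8/27, 4/3)
obs 2: x=0 → posterior Normal(-4/15, 6/5)
obs 3: x=5/2 → posterior Normal(-1/66, 12/11)
obs 4: x=-5/4 → posterior Normal(-17/144, 1)
obs 5: x=3 → posterior Normal(19/156, 12/13)
obs 6: x=9/4 → posterior Normal(23/84, 6/7)
obs 7: x=-5/2 → posterior Normal(4/45, 4/5)
obs 8: x=1 → posterior Normal(7/48, 3/4)
obs 9: x=-1 → posterior Normal(4/51, 12/17)
obs 10: x=7/4 → posterior Normal(37/216, 2/3)
obs 11: x=6 → posterior Normal(109/228, 12/19)
obs 12: x=-1 → posterior Normal(97/240, 3/5)
obs 13: x=6 → posterior Normal(169/252, 4/7)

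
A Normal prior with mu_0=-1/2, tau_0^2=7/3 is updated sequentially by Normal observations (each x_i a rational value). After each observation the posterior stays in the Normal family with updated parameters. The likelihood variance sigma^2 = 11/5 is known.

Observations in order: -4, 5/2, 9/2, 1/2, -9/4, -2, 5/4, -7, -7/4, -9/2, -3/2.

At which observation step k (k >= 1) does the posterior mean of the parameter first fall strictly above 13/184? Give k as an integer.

obs 1: x=-4 → posterior Normal(-313/136, 77/68)
obs 2: x=5/2 → posterior Normal(-69/103, 77/103)
obs 3: x=9/2 → posterior Normal(59/92, 77/138)
obs 4: x=1/2 → posterior Normal(106/173, 77/173)
obs 5: x=-9/4 → posterior Normal(109/832, 77/208)
obs 6: x=-2 → posterior Normal(-19/108, 77/243)
obs 7: x=5/4 → posterior Normal(1/278, 77/278)
obs 8: x=-7 → posterior Normal(-244/313, 77/313)
obs 9: x=-7/4 → posterior Normal(-407/464, 77/348)
obs 10: x=-9/2 → posterior Normal(-1851/1532, 77/383)
obs 11: x=-3/2 → posterior Normal(-2061/1672, 7/38)

k = 3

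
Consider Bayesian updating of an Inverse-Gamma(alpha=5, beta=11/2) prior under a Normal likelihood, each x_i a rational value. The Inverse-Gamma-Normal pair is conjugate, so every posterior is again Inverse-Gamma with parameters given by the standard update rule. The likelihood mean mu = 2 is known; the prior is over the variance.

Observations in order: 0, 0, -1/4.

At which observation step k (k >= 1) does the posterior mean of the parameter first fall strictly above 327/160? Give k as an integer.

k = 3

obs 1: x=0 → posterior Inverse-Gamma(11/2, 15/2)
obs 2: x=0 → posterior Inverse-Gamma(6, 19/2)
obs 3: x=-1/4 → posterior Inverse-Gamma(13/2, 385/32)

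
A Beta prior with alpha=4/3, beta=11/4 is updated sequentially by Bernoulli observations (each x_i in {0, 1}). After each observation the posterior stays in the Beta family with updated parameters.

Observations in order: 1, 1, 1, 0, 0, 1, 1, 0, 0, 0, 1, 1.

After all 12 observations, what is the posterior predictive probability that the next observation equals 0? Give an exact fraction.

93/193

obs 1: x=1 → posterior Beta(7/3, 11/4)
obs 2: x=1 → posterior Beta(10/3, 11/4)
obs 3: x=1 → posterior Beta(13/3, 11/4)
obs 4: x=0 → posterior Beta(13/3, 15/4)
obs 5: x=0 → posterior Beta(13/3, 19/4)
obs 6: x=1 → posterior Beta(16/3, 19/4)
obs 7: x=1 → posterior Beta(19/3, 19/4)
obs 8: x=0 → posterior Beta(19/3, 23/4)
obs 9: x=0 → posterior Beta(19/3, 27/4)
obs 10: x=0 → posterior Beta(19/3, 31/4)
obs 11: x=1 → posterior Beta(22/3, 31/4)
obs 12: x=1 → posterior Beta(25/3, 31/4)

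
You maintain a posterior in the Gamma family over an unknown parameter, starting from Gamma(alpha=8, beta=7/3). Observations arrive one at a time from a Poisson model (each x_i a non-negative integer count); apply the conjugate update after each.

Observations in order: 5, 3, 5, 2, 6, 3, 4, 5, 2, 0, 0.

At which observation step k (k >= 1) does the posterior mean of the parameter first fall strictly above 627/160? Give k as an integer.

obs 1: x=5 → posterior Gamma(13, 10/3)
obs 2: x=3 → posterior Gamma(16, 13/3)
obs 3: x=5 → posterior Gamma(21, 16/3)
obs 4: x=2 → posterior Gamma(23, 19/3)
obs 5: x=6 → posterior Gamma(29, 22/3)
obs 6: x=3 → posterior Gamma(32, 25/3)
obs 7: x=4 → posterior Gamma(36, 28/3)
obs 8: x=5 → posterior Gamma(41, 31/3)
obs 9: x=2 → posterior Gamma(43, 34/3)
obs 10: x=0 → posterior Gamma(43, 37/3)
obs 11: x=0 → posterior Gamma(43, 40/3)

k = 3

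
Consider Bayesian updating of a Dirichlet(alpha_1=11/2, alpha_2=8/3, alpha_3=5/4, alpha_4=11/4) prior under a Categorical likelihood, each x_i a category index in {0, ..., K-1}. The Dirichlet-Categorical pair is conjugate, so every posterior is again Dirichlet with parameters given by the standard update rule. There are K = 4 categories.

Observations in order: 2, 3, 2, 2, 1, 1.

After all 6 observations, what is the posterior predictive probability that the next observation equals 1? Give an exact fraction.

28/109

obs 1: x=2 → posterior Dirichlet(11/2, 8/3, 9/4, 11/4)
obs 2: x=3 → posterior Dirichlet(11/2, 8/3, 9/4, 15/4)
obs 3: x=2 → posterior Dirichlet(11/2, 8/3, 13/4, 15/4)
obs 4: x=2 → posterior Dirichlet(11/2, 8/3, 17/4, 15/4)
obs 5: x=1 → posterior Dirichlet(11/2, 11/3, 17/4, 15/4)
obs 6: x=1 → posterior Dirichlet(11/2, 14/3, 17/4, 15/4)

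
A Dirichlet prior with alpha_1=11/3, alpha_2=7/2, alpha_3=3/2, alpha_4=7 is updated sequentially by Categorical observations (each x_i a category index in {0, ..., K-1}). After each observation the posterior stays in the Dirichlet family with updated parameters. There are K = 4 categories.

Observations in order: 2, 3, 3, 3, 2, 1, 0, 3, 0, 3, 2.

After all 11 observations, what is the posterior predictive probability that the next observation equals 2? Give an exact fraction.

obs 1: x=2 → posterior Dirichlet(11/3, 7/2, 5/2, 7)
obs 2: x=3 → posterior Dirichlet(11/3, 7/2, 5/2, 8)
obs 3: x=3 → posterior Dirichlet(11/3, 7/2, 5/2, 9)
obs 4: x=3 → posterior Dirichlet(11/3, 7/2, 5/2, 10)
obs 5: x=2 → posterior Dirichlet(11/3, 7/2, 7/2, 10)
obs 6: x=1 → posterior Dirichlet(11/3, 9/2, 7/2, 10)
obs 7: x=0 → posterior Dirichlet(14/3, 9/2, 7/2, 10)
obs 8: x=3 → posterior Dirichlet(14/3, 9/2, 7/2, 11)
obs 9: x=0 → posterior Dirichlet(17/3, 9/2, 7/2, 11)
obs 10: x=3 → posterior Dirichlet(17/3, 9/2, 7/2, 12)
obs 11: x=2 → posterior Dirichlet(17/3, 9/2, 9/2, 12)

27/160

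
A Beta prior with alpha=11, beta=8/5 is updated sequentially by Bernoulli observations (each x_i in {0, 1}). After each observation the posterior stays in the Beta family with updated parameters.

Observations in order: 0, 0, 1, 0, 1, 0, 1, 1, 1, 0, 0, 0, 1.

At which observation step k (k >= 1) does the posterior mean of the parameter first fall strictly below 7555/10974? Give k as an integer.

obs 1: x=0 → posterior Beta(11, 13/5)
obs 2: x=0 → posterior Beta(11, 18/5)
obs 3: x=1 → posterior Beta(12, 18/5)
obs 4: x=0 → posterior Beta(12, 23/5)
obs 5: x=1 → posterior Beta(13, 23/5)
obs 6: x=0 → posterior Beta(13, 28/5)
obs 7: x=1 → posterior Beta(14, 28/5)
obs 8: x=1 → posterior Beta(15, 28/5)
obs 9: x=1 → posterior Beta(16, 28/5)
obs 10: x=0 → posterior Beta(16, 33/5)
obs 11: x=0 → posterior Beta(16, 38/5)
obs 12: x=0 → posterior Beta(16, 43/5)
obs 13: x=1 → posterior Beta(17, 43/5)

k = 11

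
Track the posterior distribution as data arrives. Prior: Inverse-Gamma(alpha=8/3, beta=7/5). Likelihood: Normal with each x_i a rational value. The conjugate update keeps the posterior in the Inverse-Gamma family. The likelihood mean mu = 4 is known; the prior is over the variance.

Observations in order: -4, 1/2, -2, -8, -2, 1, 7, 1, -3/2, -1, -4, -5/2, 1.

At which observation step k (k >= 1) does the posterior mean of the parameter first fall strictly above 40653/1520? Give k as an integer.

obs 1: x=-4 → posterior Inverse-Gamma(19/6, 167/5)
obs 2: x=1/2 → posterior Inverse-Gamma(11/3, 1581/40)
obs 3: x=-2 → posterior Inverse-Gamma(25/6, 2301/40)
obs 4: x=-8 → posterior Inverse-Gamma(14/3, 5181/40)
obs 5: x=-2 → posterior Inverse-Gamma(31/6, 5901/40)
obs 6: x=1 → posterior Inverse-Gamma(17/3, 6081/40)
obs 7: x=7 → posterior Inverse-Gamma(37/6, 6261/40)
obs 8: x=1 → posterior Inverse-Gamma(20/3, 6441/40)
obs 9: x=-3/2 → posterior Inverse-Gamma(43/6, 3523/20)
obs 10: x=-1 → posterior Inverse-Gamma(23/3, 3773/20)
obs 11: x=-4 → posterior Inverse-Gamma(49/6, 4413/20)
obs 12: x=-5/2 → posterior Inverse-Gamma(26/3, 9671/40)
obs 13: x=1 → posterior Inverse-Gamma(55/6, 9851/40)

k = 4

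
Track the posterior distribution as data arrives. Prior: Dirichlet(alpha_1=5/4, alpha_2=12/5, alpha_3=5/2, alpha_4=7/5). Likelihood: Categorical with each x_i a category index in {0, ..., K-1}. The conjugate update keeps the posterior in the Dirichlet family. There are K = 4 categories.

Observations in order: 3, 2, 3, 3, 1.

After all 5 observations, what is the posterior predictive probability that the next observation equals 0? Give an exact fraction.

25/251

obs 1: x=3 → posterior Dirichlet(5/4, 12/5, 5/2, 12/5)
obs 2: x=2 → posterior Dirichlet(5/4, 12/5, 7/2, 12/5)
obs 3: x=3 → posterior Dirichlet(5/4, 12/5, 7/2, 17/5)
obs 4: x=3 → posterior Dirichlet(5/4, 12/5, 7/2, 22/5)
obs 5: x=1 → posterior Dirichlet(5/4, 17/5, 7/2, 22/5)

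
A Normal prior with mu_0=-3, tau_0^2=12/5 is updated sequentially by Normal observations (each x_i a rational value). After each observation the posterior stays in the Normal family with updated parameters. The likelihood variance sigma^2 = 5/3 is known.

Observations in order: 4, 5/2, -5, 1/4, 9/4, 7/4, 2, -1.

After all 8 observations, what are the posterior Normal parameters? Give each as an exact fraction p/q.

mu_0=168/313, tau_0^2=60/313

obs 1: x=4 → posterior Normal(69/61, 60/61)
obs 2: x=5/2 → posterior Normal(159/97, 60/97)
obs 3: x=-5 → posterior Normal(-3/19, 60/133)
obs 4: x=1/4 → posterior Normal(-12/169, 60/169)
obs 5: x=9/4 → posterior Normal(69/205, 12/41)
obs 6: x=7/4 → posterior Normal(132/241, 60/241)
obs 7: x=2 → posterior Normal(204/277, 60/277)
obs 8: x=-1 → posterior Normal(168/313, 60/313)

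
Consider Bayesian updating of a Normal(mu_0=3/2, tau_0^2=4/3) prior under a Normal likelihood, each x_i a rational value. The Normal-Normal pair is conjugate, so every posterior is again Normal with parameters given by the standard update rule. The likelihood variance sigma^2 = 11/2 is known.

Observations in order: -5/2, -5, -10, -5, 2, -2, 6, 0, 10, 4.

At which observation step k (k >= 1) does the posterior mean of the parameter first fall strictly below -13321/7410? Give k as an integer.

k = 4

obs 1: x=-5/2 → posterior Normal(59/82, 44/41)
obs 2: x=-5 → posterior Normal(-3/14, 44/49)
obs 3: x=-10 → posterior Normal(-181/114, 44/57)
obs 4: x=-5 → posterior Normal(-261/130, 44/65)
obs 5: x=2 → posterior Normal(-229/146, 44/73)
obs 6: x=-2 → posterior Normal(-29/18, 44/81)
obs 7: x=6 → posterior Normal(-165/178, 44/89)
obs 8: x=0 → posterior Normal(-165/194, 44/97)
obs 9: x=10 → posterior Normal(-1/42, 44/105)
obs 10: x=4 → posterior Normal(59/226, 44/113)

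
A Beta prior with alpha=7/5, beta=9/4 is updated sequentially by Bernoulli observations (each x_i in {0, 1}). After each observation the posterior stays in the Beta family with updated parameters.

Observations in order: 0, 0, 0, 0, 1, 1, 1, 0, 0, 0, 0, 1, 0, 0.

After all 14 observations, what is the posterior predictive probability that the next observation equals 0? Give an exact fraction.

245/353

obs 1: x=0 → posterior Beta(7/5, 13/4)
obs 2: x=0 → posterior Beta(7/5, 17/4)
obs 3: x=0 → posterior Beta(7/5, 21/4)
obs 4: x=0 → posterior Beta(7/5, 25/4)
obs 5: x=1 → posterior Beta(12/5, 25/4)
obs 6: x=1 → posterior Beta(17/5, 25/4)
obs 7: x=1 → posterior Beta(22/5, 25/4)
obs 8: x=0 → posterior Beta(22/5, 29/4)
obs 9: x=0 → posterior Beta(22/5, 33/4)
obs 10: x=0 → posterior Beta(22/5, 37/4)
obs 11: x=0 → posterior Beta(22/5, 41/4)
obs 12: x=1 → posterior Beta(27/5, 41/4)
obs 13: x=0 → posterior Beta(27/5, 45/4)
obs 14: x=0 → posterior Beta(27/5, 49/4)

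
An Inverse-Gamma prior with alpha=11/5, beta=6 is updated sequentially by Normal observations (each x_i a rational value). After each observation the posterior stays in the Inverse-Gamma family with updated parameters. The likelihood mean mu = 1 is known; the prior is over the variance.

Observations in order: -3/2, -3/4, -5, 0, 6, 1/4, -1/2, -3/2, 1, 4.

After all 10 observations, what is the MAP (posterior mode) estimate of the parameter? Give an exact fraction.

4055/656

obs 1: x=-3/2 → posterior Inverse-Gamma(27/10, 73/8)
obs 2: x=-3/4 → posterior Inverse-Gamma(16/5, 341/32)
obs 3: x=-5 → posterior Inverse-Gamma(37/10, 917/32)
obs 4: x=0 → posterior Inverse-Gamma(21/5, 933/32)
obs 5: x=6 → posterior Inverse-Gamma(47/10, 1333/32)
obs 6: x=1/4 → posterior Inverse-Gamma(26/5, 671/16)
obs 7: x=-1/2 → posterior Inverse-Gamma(57/10, 689/16)
obs 8: x=-3/2 → posterior Inverse-Gamma(31/5, 739/16)
obs 9: x=1 → posterior Inverse-Gamma(67/10, 739/16)
obs 10: x=4 → posterior Inverse-Gamma(36/5, 811/16)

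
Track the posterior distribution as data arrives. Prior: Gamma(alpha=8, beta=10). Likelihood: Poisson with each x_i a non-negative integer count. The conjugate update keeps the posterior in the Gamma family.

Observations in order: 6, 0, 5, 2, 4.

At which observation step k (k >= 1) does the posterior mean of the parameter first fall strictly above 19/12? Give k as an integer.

obs 1: x=6 → posterior Gamma(14, 11)
obs 2: x=0 → posterior Gamma(14, 12)
obs 3: x=5 → posterior Gamma(19, 13)
obs 4: x=2 → posterior Gamma(21, 14)
obs 5: x=4 → posterior Gamma(25, 15)

k = 5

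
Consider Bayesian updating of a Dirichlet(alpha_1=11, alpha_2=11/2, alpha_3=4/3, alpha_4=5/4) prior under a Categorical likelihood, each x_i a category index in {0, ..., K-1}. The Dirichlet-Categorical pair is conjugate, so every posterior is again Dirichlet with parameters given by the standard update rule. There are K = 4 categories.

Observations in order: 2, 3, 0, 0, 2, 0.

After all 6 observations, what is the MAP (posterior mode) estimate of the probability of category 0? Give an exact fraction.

obs 1: x=2 → posterior Dirichlet(11, 11/2, 7/3, 5/4)
obs 2: x=3 → posterior Dirichlet(11, 11/2, 7/3, 9/4)
obs 3: x=0 → posterior Dirichlet(12, 11/2, 7/3, 9/4)
obs 4: x=0 → posterior Dirichlet(13, 11/2, 7/3, 9/4)
obs 5: x=2 → posterior Dirichlet(13, 11/2, 10/3, 9/4)
obs 6: x=0 → posterior Dirichlet(14, 11/2, 10/3, 9/4)

156/253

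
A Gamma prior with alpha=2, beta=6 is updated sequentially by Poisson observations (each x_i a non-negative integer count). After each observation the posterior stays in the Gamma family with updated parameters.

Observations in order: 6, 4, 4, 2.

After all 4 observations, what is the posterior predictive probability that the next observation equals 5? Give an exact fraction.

obs 1: x=6 → posterior Gamma(8, 7)
obs 2: x=4 → posterior Gamma(12, 8)
obs 3: x=4 → posterior Gamma(16, 9)
obs 4: x=2 → posterior Gamma(18, 10)

2394000000000000000000/81402749386839761113321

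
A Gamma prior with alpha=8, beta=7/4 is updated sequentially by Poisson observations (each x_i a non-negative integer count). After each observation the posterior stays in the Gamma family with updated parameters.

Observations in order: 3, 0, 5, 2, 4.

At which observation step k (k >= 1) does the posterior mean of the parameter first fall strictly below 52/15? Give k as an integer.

k = 2

obs 1: x=3 → posterior Gamma(11, 11/4)
obs 2: x=0 → posterior Gamma(11, 15/4)
obs 3: x=5 → posterior Gamma(16, 19/4)
obs 4: x=2 → posterior Gamma(18, 23/4)
obs 5: x=4 → posterior Gamma(22, 27/4)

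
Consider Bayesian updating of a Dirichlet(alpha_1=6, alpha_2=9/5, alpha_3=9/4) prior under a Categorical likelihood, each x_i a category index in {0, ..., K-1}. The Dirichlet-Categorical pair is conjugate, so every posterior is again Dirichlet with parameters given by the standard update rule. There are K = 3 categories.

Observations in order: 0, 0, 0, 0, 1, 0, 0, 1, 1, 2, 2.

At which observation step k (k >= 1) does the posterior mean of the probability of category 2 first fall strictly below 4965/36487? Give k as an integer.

k = 7

obs 1: x=0 → posterior Dirichlet(7, 9/5, 9/4)
obs 2: x=0 → posterior Dirichlet(8, 9/5, 9/4)
obs 3: x=0 → posterior Dirichlet(9, 9/5, 9/4)
obs 4: x=0 → posterior Dirichlet(10, 9/5, 9/4)
obs 5: x=1 → posterior Dirichlet(10, 14/5, 9/4)
obs 6: x=0 → posterior Dirichlet(11, 14/5, 9/4)
obs 7: x=0 → posterior Dirichlet(12, 14/5, 9/4)
obs 8: x=1 → posterior Dirichlet(12, 19/5, 9/4)
obs 9: x=1 → posterior Dirichlet(12, 24/5, 9/4)
obs 10: x=2 → posterior Dirichlet(12, 24/5, 13/4)
obs 11: x=2 → posterior Dirichlet(12, 24/5, 17/4)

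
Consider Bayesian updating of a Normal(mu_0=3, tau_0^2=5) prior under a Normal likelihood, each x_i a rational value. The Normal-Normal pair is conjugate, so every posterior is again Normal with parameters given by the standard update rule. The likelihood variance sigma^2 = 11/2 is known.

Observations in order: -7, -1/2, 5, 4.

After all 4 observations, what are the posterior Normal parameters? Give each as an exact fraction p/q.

obs 1: x=-7 → posterior Normal(-37/21, 55/21)
obs 2: x=-1/2 → posterior Normal(-42/31, 55/31)
obs 3: x=5 → posterior Normal(8/41, 55/41)
obs 4: x=4 → posterior Normal(16/17, 55/51)

mu_0=16/17, tau_0^2=55/51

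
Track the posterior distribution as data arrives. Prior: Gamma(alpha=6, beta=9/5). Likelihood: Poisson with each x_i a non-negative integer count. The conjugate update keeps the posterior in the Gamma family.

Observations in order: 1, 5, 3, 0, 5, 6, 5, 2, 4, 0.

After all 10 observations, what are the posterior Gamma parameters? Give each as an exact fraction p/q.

alpha=37, beta=59/5

obs 1: x=1 → posterior Gamma(7, 14/5)
obs 2: x=5 → posterior Gamma(12, 19/5)
obs 3: x=3 → posterior Gamma(15, 24/5)
obs 4: x=0 → posterior Gamma(15, 29/5)
obs 5: x=5 → posterior Gamma(20, 34/5)
obs 6: x=6 → posterior Gamma(26, 39/5)
obs 7: x=5 → posterior Gamma(31, 44/5)
obs 8: x=2 → posterior Gamma(33, 49/5)
obs 9: x=4 → posterior Gamma(37, 54/5)
obs 10: x=0 → posterior Gamma(37, 59/5)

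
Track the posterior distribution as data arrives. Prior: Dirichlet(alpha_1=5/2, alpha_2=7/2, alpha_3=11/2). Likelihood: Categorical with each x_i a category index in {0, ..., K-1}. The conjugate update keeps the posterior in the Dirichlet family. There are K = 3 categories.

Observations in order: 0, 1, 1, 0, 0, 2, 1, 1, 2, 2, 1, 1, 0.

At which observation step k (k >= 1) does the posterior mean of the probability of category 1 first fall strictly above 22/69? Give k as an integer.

obs 1: x=0 → posterior Dirichlet(7/2, 7/2, 11/2)
obs 2: x=1 → posterior Dirichlet(7/2, 9/2, 11/2)
obs 3: x=1 → posterior Dirichlet(7/2, 11/2, 11/2)
obs 4: x=0 → posterior Dirichlet(9/2, 11/2, 11/2)
obs 5: x=0 → posterior Dirichlet(11/2, 11/2, 11/2)
obs 6: x=2 → posterior Dirichlet(11/2, 11/2, 13/2)
obs 7: x=1 → posterior Dirichlet(11/2, 13/2, 13/2)
obs 8: x=1 → posterior Dirichlet(11/2, 15/2, 13/2)
obs 9: x=2 → posterior Dirichlet(11/2, 15/2, 15/2)
obs 10: x=2 → posterior Dirichlet(11/2, 15/2, 17/2)
obs 11: x=1 → posterior Dirichlet(11/2, 17/2, 17/2)
obs 12: x=1 → posterior Dirichlet(11/2, 19/2, 17/2)
obs 13: x=0 → posterior Dirichlet(13/2, 19/2, 17/2)

k = 2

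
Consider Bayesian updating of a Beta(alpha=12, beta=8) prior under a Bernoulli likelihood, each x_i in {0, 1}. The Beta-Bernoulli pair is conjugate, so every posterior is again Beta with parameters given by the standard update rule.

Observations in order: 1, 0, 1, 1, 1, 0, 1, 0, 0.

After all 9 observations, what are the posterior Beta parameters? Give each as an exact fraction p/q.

alpha=17, beta=12

obs 1: x=1 → posterior Beta(13, 8)
obs 2: x=0 → posterior Beta(13, 9)
obs 3: x=1 → posterior Beta(14, 9)
obs 4: x=1 → posterior Beta(15, 9)
obs 5: x=1 → posterior Beta(16, 9)
obs 6: x=0 → posterior Beta(16, 10)
obs 7: x=1 → posterior Beta(17, 10)
obs 8: x=0 → posterior Beta(17, 11)
obs 9: x=0 → posterior Beta(17, 12)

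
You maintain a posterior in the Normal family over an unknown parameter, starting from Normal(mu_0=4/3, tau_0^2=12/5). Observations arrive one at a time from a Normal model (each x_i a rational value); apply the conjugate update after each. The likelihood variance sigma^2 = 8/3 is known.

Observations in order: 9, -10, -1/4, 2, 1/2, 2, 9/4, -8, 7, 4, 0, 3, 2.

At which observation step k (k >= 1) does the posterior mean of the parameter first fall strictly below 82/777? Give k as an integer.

k = 3

obs 1: x=9 → posterior Normal(283/57, 24/19)
obs 2: x=-10 → posterior Normal(13/84, 6/7)
obs 3: x=-1/4 → posterior Normal(25/444, 24/37)
obs 4: x=2 → posterior Normal(241/552, 12/23)
obs 5: x=1/2 → posterior Normal(59/132, 24/55)
obs 6: x=2 → posterior Normal(511/768, 3/8)
obs 7: x=9/4 → posterior Normal(377/438, 24/73)
obs 8: x=-8 → posterior Normal(-55/492, 12/41)
obs 9: x=7 → posterior Normal(323/546, 24/91)
obs 10: x=4 → posterior Normal(539/600, 6/25)
obs 11: x=0 → posterior Normal(539/654, 24/109)
obs 12: x=3 → posterior Normal(701/708, 12/59)
obs 13: x=2 → posterior Normal(809/762, 24/127)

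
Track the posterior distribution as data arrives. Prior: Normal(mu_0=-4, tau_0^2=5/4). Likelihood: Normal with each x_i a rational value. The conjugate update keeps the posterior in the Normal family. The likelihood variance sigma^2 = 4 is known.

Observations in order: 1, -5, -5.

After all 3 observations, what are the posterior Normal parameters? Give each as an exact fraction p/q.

mu_0=-109/31, tau_0^2=20/31

obs 1: x=1 → posterior Normal(-59/21, 20/21)
obs 2: x=-5 → posterior Normal(-42/13, 10/13)
obs 3: x=-5 → posterior Normal(-109/31, 20/31)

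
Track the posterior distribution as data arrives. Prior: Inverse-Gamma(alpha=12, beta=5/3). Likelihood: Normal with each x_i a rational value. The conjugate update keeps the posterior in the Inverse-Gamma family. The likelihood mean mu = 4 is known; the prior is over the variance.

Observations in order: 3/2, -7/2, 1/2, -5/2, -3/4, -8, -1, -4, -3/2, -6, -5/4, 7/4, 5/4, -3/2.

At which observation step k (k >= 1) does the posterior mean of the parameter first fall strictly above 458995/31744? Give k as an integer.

k = 10

obs 1: x=3/2 → posterior Inverse-Gamma(25/2, 115/24)
obs 2: x=-7/2 → posterior Inverse-Gamma(13, 395/12)
obs 3: x=1/2 → posterior Inverse-Gamma(27/2, 937/24)
obs 4: x=-5/2 → posterior Inverse-Gamma(14, 361/6)
obs 5: x=-3/4 → posterior Inverse-Gamma(29/2, 6859/96)
obs 6: x=-8 → posterior Inverse-Gamma(15, 13771/96)
obs 7: x=-1 → posterior Inverse-Gamma(31/2, 14971/96)
obs 8: x=-4 → posterior Inverse-Gamma(16, 18043/96)
obs 9: x=-3/2 → posterior Inverse-Gamma(33/2, 19495/96)
obs 10: x=-6 → posterior Inverse-Gamma(17, 24295/96)
obs 11: x=-5/4 → posterior Inverse-Gamma(35/2, 12809/48)
obs 12: x=7/4 → posterior Inverse-Gamma(18, 25861/96)
obs 13: x=5/4 → posterior Inverse-Gamma(37/2, 1639/6)
obs 14: x=-3/2 → posterior Inverse-Gamma(19, 6919/24)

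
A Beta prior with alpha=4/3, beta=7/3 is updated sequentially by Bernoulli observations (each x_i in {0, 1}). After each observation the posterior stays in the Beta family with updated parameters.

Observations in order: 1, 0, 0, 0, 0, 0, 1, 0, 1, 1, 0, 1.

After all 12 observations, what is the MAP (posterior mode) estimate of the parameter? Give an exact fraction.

16/41

obs 1: x=1 → posterior Beta(7/3, 7/3)
obs 2: x=0 → posterior Beta(7/3, 10/3)
obs 3: x=0 → posterior Beta(7/3, 13/3)
obs 4: x=0 → posterior Beta(7/3, 16/3)
obs 5: x=0 → posterior Beta(7/3, 19/3)
obs 6: x=0 → posterior Beta(7/3, 22/3)
obs 7: x=1 → posterior Beta(10/3, 22/3)
obs 8: x=0 → posterior Beta(10/3, 25/3)
obs 9: x=1 → posterior Beta(13/3, 25/3)
obs 10: x=1 → posterior Beta(16/3, 25/3)
obs 11: x=0 → posterior Beta(16/3, 28/3)
obs 12: x=1 → posterior Beta(19/3, 28/3)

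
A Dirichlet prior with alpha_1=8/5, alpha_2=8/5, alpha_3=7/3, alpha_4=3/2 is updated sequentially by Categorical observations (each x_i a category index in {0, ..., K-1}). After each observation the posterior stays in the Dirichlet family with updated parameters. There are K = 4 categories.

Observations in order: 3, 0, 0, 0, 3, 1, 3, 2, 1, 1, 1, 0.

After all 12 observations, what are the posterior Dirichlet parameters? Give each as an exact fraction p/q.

alpha_1=28/5, alpha_2=28/5, alpha_3=10/3, alpha_4=9/2

obs 1: x=3 → posterior Dirichlet(8/5, 8/5, 7/3, 5/2)
obs 2: x=0 → posterior Dirichlet(13/5, 8/5, 7/3, 5/2)
obs 3: x=0 → posterior Dirichlet(18/5, 8/5, 7/3, 5/2)
obs 4: x=0 → posterior Dirichlet(23/5, 8/5, 7/3, 5/2)
obs 5: x=3 → posterior Dirichlet(23/5, 8/5, 7/3, 7/2)
obs 6: x=1 → posterior Dirichlet(23/5, 13/5, 7/3, 7/2)
obs 7: x=3 → posterior Dirichlet(23/5, 13/5, 7/3, 9/2)
obs 8: x=2 → posterior Dirichlet(23/5, 13/5, 10/3, 9/2)
obs 9: x=1 → posterior Dirichlet(23/5, 18/5, 10/3, 9/2)
obs 10: x=1 → posterior Dirichlet(23/5, 23/5, 10/3, 9/2)
obs 11: x=1 → posterior Dirichlet(23/5, 28/5, 10/3, 9/2)
obs 12: x=0 → posterior Dirichlet(28/5, 28/5, 10/3, 9/2)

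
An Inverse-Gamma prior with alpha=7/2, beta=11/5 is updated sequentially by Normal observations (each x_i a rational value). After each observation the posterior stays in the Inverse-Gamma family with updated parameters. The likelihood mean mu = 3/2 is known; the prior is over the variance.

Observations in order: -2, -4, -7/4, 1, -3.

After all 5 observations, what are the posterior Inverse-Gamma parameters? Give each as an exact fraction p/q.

alpha=6, beta=6237/160

obs 1: x=-2 → posterior Inverse-Gamma(4, 333/40)
obs 2: x=-4 → posterior Inverse-Gamma(9/2, 469/20)
obs 3: x=-7/4 → posterior Inverse-Gamma(5, 4597/160)
obs 4: x=1 → posterior Inverse-Gamma(11/2, 4617/160)
obs 5: x=-3 → posterior Inverse-Gamma(6, 6237/160)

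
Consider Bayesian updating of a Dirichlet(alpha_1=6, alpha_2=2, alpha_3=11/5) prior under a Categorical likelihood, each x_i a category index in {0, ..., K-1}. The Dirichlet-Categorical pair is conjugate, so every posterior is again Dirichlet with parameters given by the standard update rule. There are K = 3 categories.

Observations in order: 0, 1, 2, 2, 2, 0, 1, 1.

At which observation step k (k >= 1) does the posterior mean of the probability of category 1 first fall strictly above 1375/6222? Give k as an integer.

k = 2

obs 1: x=0 → posterior Dirichlet(7, 2, 11/5)
obs 2: x=1 → posterior Dirichlet(7, 3, 11/5)
obs 3: x=2 → posterior Dirichlet(7, 3, 16/5)
obs 4: x=2 → posterior Dirichlet(7, 3, 21/5)
obs 5: x=2 → posterior Dirichlet(7, 3, 26/5)
obs 6: x=0 → posterior Dirichlet(8, 3, 26/5)
obs 7: x=1 → posterior Dirichlet(8, 4, 26/5)
obs 8: x=1 → posterior Dirichlet(8, 5, 26/5)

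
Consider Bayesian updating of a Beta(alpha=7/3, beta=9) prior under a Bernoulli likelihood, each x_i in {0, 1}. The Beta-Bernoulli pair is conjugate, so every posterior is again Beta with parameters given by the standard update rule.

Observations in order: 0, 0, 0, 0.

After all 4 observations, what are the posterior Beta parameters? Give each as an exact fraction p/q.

alpha=7/3, beta=13

obs 1: x=0 → posterior Beta(7/3, 10)
obs 2: x=0 → posterior Beta(7/3, 11)
obs 3: x=0 → posterior Beta(7/3, 12)
obs 4: x=0 → posterior Beta(7/3, 13)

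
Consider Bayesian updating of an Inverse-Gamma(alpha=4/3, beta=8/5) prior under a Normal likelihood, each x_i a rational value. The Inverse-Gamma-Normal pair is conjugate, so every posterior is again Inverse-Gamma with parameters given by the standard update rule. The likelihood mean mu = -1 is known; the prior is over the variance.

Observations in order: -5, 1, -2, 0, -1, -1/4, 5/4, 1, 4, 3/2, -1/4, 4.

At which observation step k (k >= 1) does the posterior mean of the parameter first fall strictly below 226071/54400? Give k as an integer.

obs 1: x=-5 → posterior Inverse-Gamma(11/6, 48/5)
obs 2: x=1 → posterior Inverse-Gamma(7/3, 58/5)
obs 3: x=-2 → posterior Inverse-Gamma(17/6, 121/10)
obs 4: x=0 → posterior Inverse-Gamma(10/3, 63/5)
obs 5: x=-1 → posterior Inverse-Gamma(23/6, 63/5)
obs 6: x=-1/4 → posterior Inverse-Gamma(13/3, 2061/160)
obs 7: x=5/4 → posterior Inverse-Gamma(29/6, 1233/80)
obs 8: x=1 → posterior Inverse-Gamma(16/3, 1393/80)
obs 9: x=4 → posterior Inverse-Gamma(35/6, 2393/80)
obs 10: x=3/2 → posterior Inverse-Gamma(19/3, 2643/80)
obs 11: x=-1/4 → posterior Inverse-Gamma(41/6, 5331/160)
obs 12: x=4 → posterior Inverse-Gamma(22/3, 7331/160)

k = 6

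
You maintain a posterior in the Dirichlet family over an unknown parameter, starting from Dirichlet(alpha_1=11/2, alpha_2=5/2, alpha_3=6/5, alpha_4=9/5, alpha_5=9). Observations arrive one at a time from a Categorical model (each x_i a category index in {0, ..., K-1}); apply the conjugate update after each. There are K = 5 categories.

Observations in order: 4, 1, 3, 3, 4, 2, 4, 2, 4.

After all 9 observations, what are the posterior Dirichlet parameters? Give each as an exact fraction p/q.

obs 1: x=4 → posterior Dirichlet(11/2, 5/2, 6/5, 9/5, 10)
obs 2: x=1 → posterior Dirichlet(11/2, 7/2, 6/5, 9/5, 10)
obs 3: x=3 → posterior Dirichlet(11/2, 7/2, 6/5, 14/5, 10)
obs 4: x=3 → posterior Dirichlet(11/2, 7/2, 6/5, 19/5, 10)
obs 5: x=4 → posterior Dirichlet(11/2, 7/2, 6/5, 19/5, 11)
obs 6: x=2 → posterior Dirichlet(11/2, 7/2, 11/5, 19/5, 11)
obs 7: x=4 → posterior Dirichlet(11/2, 7/2, 11/5, 19/5, 12)
obs 8: x=2 → posterior Dirichlet(11/2, 7/2, 16/5, 19/5, 12)
obs 9: x=4 → posterior Dirichlet(11/2, 7/2, 16/5, 19/5, 13)

alpha_1=11/2, alpha_2=7/2, alpha_3=16/5, alpha_4=19/5, alpha_5=13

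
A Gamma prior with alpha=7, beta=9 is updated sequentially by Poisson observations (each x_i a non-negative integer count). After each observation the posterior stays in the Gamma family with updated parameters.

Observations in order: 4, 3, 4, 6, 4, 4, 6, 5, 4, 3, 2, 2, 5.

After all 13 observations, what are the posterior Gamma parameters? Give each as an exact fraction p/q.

obs 1: x=4 → posterior Gamma(11, 10)
obs 2: x=3 → posterior Gamma(14, 11)
obs 3: x=4 → posterior Gamma(18, 12)
obs 4: x=6 → posterior Gamma(24, 13)
obs 5: x=4 → posterior Gamma(28, 14)
obs 6: x=4 → posterior Gamma(32, 15)
obs 7: x=6 → posterior Gamma(38, 16)
obs 8: x=5 → posterior Gamma(43, 17)
obs 9: x=4 → posterior Gamma(47, 18)
obs 10: x=3 → posterior Gamma(50, 19)
obs 11: x=2 → posterior Gamma(52, 20)
obs 12: x=2 → posterior Gamma(54, 21)
obs 13: x=5 → posterior Gamma(59, 22)

alpha=59, beta=22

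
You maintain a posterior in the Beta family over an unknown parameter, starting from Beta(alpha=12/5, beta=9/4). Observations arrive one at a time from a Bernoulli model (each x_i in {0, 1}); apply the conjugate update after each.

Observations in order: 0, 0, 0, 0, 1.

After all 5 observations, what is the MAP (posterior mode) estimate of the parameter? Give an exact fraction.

16/51

obs 1: x=0 → posterior Beta(12/5, 13/4)
obs 2: x=0 → posterior Beta(12/5, 17/4)
obs 3: x=0 → posterior Beta(12/5, 21/4)
obs 4: x=0 → posterior Beta(12/5, 25/4)
obs 5: x=1 → posterior Beta(17/5, 25/4)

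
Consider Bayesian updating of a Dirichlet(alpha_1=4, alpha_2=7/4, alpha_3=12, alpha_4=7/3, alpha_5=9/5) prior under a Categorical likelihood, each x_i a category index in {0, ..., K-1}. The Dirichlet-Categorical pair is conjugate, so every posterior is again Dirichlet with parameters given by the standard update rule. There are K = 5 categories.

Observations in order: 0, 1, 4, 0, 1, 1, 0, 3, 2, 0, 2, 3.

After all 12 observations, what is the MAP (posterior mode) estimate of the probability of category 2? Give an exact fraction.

780/1733

obs 1: x=0 → posterior Dirichlet(5, 7/4, 12, 7/3, 9/5)
obs 2: x=1 → posterior Dirichlet(5, 11/4, 12, 7/3, 9/5)
obs 3: x=4 → posterior Dirichlet(5, 11/4, 12, 7/3, 14/5)
obs 4: x=0 → posterior Dirichlet(6, 11/4, 12, 7/3, 14/5)
obs 5: x=1 → posterior Dirichlet(6, 15/4, 12, 7/3, 14/5)
obs 6: x=1 → posterior Dirichlet(6, 19/4, 12, 7/3, 14/5)
obs 7: x=0 → posterior Dirichlet(7, 19/4, 12, 7/3, 14/5)
obs 8: x=3 → posterior Dirichlet(7, 19/4, 12, 10/3, 14/5)
obs 9: x=2 → posterior Dirichlet(7, 19/4, 13, 10/3, 14/5)
obs 10: x=0 → posterior Dirichlet(8, 19/4, 13, 10/3, 14/5)
obs 11: x=2 → posterior Dirichlet(8, 19/4, 14, 10/3, 14/5)
obs 12: x=3 → posterior Dirichlet(8, 19/4, 14, 13/3, 14/5)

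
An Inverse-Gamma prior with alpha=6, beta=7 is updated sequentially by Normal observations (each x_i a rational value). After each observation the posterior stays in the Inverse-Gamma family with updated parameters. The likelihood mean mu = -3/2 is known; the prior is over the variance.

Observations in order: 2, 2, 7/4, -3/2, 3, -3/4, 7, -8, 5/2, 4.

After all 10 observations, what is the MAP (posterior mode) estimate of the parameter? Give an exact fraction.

615/64

obs 1: x=2 → posterior Inverse-Gamma(13/2, 105/8)
obs 2: x=2 → posterior Inverse-Gamma(7, 77/4)
obs 3: x=7/4 → posterior Inverse-Gamma(15/2, 785/32)
obs 4: x=-3/2 → posterior Inverse-Gamma(8, 785/32)
obs 5: x=3 → posterior Inverse-Gamma(17/2, 1109/32)
obs 6: x=-3/4 → posterior Inverse-Gamma(9, 559/16)
obs 7: x=7 → posterior Inverse-Gamma(19/2, 1137/16)
obs 8: x=-8 → posterior Inverse-Gamma(10, 1475/16)
obs 9: x=5/2 → posterior Inverse-Gamma(21/2, 1603/16)
obs 10: x=4 → posterior Inverse-Gamma(11, 1845/16)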